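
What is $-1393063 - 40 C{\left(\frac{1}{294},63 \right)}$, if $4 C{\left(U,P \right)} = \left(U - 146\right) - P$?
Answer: $- \frac{204473036}{147} \approx -1.391 \cdot 10^{6}$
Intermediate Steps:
$C{\left(U,P \right)} = - \frac{73}{2} - \frac{P}{4} + \frac{U}{4}$ ($C{\left(U,P \right)} = \frac{\left(U - 146\right) - P}{4} = \frac{\left(-146 + U\right) - P}{4} = \frac{-146 + U - P}{4} = - \frac{73}{2} - \frac{P}{4} + \frac{U}{4}$)
$-1393063 - 40 C{\left(\frac{1}{294},63 \right)} = -1393063 - 40 \left(- \frac{73}{2} - \frac{63}{4} + \frac{1}{4 \cdot 294}\right) = -1393063 - 40 \left(- \frac{73}{2} - \frac{63}{4} + \frac{1}{4} \cdot \frac{1}{294}\right) = -1393063 - 40 \left(- \frac{73}{2} - \frac{63}{4} + \frac{1}{1176}\right) = -1393063 - 40 \left(- \frac{61445}{1176}\right) = -1393063 - - \frac{307225}{147} = -1393063 + \frac{307225}{147} = - \frac{204473036}{147}$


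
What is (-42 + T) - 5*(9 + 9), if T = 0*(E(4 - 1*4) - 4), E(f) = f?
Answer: -132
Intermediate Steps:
T = 0 (T = 0*((4 - 1*4) - 4) = 0*((4 - 4) - 4) = 0*(0 - 4) = 0*(-4) = 0)
(-42 + T) - 5*(9 + 9) = (-42 + 0) - 5*(9 + 9) = -42 - 5*18 = -42 - 90 = -132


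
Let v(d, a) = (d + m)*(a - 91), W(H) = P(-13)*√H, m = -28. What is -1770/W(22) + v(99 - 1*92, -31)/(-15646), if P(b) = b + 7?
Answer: -1281/7823 + 295*√22/22 ≈ 62.730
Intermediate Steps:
P(b) = 7 + b
W(H) = -6*√H (W(H) = (7 - 13)*√H = -6*√H)
v(d, a) = (-91 + a)*(-28 + d) (v(d, a) = (d - 28)*(a - 91) = (-28 + d)*(-91 + a) = (-91 + a)*(-28 + d))
-1770/W(22) + v(99 - 1*92, -31)/(-15646) = -1770*(-√22/132) + (2548 - 91*(99 - 1*92) - 28*(-31) - 31*(99 - 1*92))/(-15646) = -(-295)*√22/22 + (2548 - 91*(99 - 92) + 868 - 31*(99 - 92))*(-1/15646) = 295*√22/22 + (2548 - 91*7 + 868 - 31*7)*(-1/15646) = 295*√22/22 + (2548 - 637 + 868 - 217)*(-1/15646) = 295*√22/22 + 2562*(-1/15646) = 295*√22/22 - 1281/7823 = -1281/7823 + 295*√22/22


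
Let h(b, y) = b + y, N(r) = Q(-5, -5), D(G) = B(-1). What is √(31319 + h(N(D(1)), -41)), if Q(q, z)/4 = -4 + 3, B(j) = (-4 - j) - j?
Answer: √31274 ≈ 176.84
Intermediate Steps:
B(j) = -4 - 2*j
D(G) = -2 (D(G) = -4 - 2*(-1) = -4 + 2 = -2)
Q(q, z) = -4 (Q(q, z) = 4*(-4 + 3) = 4*(-1) = -4)
N(r) = -4
√(31319 + h(N(D(1)), -41)) = √(31319 + (-4 - 41)) = √(31319 - 45) = √31274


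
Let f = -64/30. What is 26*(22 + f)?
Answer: 7748/15 ≈ 516.53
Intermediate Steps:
f = -32/15 (f = -64*1/30 = -32/15 ≈ -2.1333)
26*(22 + f) = 26*(22 - 32/15) = 26*(298/15) = 7748/15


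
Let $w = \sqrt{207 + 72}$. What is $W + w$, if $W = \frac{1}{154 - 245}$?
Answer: $- \frac{1}{91} + 3 \sqrt{31} \approx 16.692$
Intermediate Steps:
$W = - \frac{1}{91}$ ($W = \frac{1}{-91} = - \frac{1}{91} \approx -0.010989$)
$w = 3 \sqrt{31}$ ($w = \sqrt{279} = 3 \sqrt{31} \approx 16.703$)
$W + w = - \frac{1}{91} + 3 \sqrt{31}$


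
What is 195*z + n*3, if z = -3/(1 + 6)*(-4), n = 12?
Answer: 2592/7 ≈ 370.29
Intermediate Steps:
z = 12/7 (z = -3/7*(-4) = 12/7 ≈ 1.7143)
195*z + n*3 = 195*(12/7) + 12*3 = 2340/7 + 36 = 2592/7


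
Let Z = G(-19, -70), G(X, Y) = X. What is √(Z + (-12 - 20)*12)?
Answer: I*√403 ≈ 20.075*I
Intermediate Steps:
Z = -19
√(Z + (-12 - 20)*12) = √(-19 + (-12 - 20)*12) = √(-19 - 32*12) = √(-19 - 384) = √(-403) = I*√403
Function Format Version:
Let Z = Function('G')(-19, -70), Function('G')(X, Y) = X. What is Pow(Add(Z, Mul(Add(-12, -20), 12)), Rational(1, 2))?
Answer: Mul(I, Pow(403, Rational(1, 2))) ≈ Mul(20.075, I)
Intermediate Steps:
Z = -19
Pow(Add(Z, Mul(Add(-12, -20), 12)), Rational(1, 2)) = Pow(Add(-19, Mul(Add(-12, -20), 12)), Rational(1, 2)) = Pow(Add(-19, Mul(-32, 12)), Rational(1, 2)) = Pow(Add(-19, -384), Rational(1, 2)) = Pow(-403, Rational(1, 2)) = Mul(I, Pow(403, Rational(1, 2)))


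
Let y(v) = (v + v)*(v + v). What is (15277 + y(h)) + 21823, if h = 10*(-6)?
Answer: 51500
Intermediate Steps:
h = -60
y(v) = 4*v² (y(v) = (2*v)*(2*v) = 4*v²)
(15277 + y(h)) + 21823 = (15277 + 4*(-60)²) + 21823 = (15277 + 4*3600) + 21823 = (15277 + 14400) + 21823 = 29677 + 21823 = 51500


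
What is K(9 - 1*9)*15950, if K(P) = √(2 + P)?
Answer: 15950*√2 ≈ 22557.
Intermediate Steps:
K(9 - 1*9)*15950 = √(2 + (9 - 1*9))*15950 = √(2 + (9 - 9))*15950 = √(2 + 0)*15950 = √2*15950 = 15950*√2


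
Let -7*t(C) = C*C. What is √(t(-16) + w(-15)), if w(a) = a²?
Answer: √9233/7 ≈ 13.727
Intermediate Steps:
t(C) = -C²/7 (t(C) = -C*C/7 = -C²/7)
√(t(-16) + w(-15)) = √(-⅐*(-16)² + (-15)²) = √(-⅐*256 + 225) = √(-256/7 + 225) = √(1319/7) = √9233/7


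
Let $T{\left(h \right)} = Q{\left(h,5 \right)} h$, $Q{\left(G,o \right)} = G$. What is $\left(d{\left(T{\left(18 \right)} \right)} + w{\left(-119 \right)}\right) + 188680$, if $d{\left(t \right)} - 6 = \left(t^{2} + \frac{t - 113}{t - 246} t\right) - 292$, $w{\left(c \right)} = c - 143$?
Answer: $\frac{3821798}{13} \approx 2.9398 \cdot 10^{5}$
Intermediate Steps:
$w{\left(c \right)} = -143 + c$
$T{\left(h \right)} = h^{2}$ ($T{\left(h \right)} = h h = h^{2}$)
$d{\left(t \right)} = -286 + t^{2} + \frac{t \left(-113 + t\right)}{-246 + t}$ ($d{\left(t \right)} = 6 - \left(292 - t^{2} - \frac{t - 113}{t - 246} t\right) = 6 - \left(292 - t^{2} - \frac{-113 + t}{-246 + t} t\right) = 6 - \left(292 - t^{2} - \frac{t \left(-113 + t\right)}{-246 + t}\right) = 6 + \left(-292 + t^{2} + \frac{t \left(-113 + t\right)}{-246 + t}\right) = -286 + t^{2} + \frac{t \left(-113 + t\right)}{-246 + t}$)
$\left(d{\left(T{\left(18 \right)} \right)} + w{\left(-119 \right)}\right) + 188680 = \left(\frac{70356 + \left(18^{2}\right)^{3} - 399 \cdot 18^{2} - 245 \left(18^{2}\right)^{2}}{-246 + 18^{2}} - 262\right) + 188680 = \left(\frac{70356 + 324^{3} - 129276 - 245 \cdot 324^{2}}{-246 + 324} - 262\right) + 188680 = \left(\frac{70356 + 34012224 - 129276 - 25719120}{78} - 262\right) + 188680 = \left(\frac{1}{78} \cdot 8234184 - 262\right) + 188680 = \left(\frac{1372364}{13} - 262\right) + 188680 = \frac{1368958}{13} + 188680 = \frac{3821798}{13}$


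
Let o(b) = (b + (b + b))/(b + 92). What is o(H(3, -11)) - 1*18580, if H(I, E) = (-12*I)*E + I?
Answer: -9121583/491 ≈ -18578.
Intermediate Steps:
H(I, E) = I - 12*E*I (H(I, E) = -12*E*I + I = I - 12*E*I)
o(b) = 3*b/(92 + b) (o(b) = (b + 2*b)/(92 + b) = (3*b)/(92 + b) = 3*b/(92 + b))
o(H(3, -11)) - 1*18580 = 3*(3*(1 - 12*(-11)))/(92 + 3*(1 - 12*(-11))) - 1*18580 = 3*(3*(1 + 132))/(92 + 3*(1 + 132)) - 18580 = 3*(3*133)/(92 + 3*133) - 18580 = 3*399/(92 + 399) - 18580 = 3*399/491 - 18580 = 3*399*(1/491) - 18580 = 1197/491 - 18580 = -9121583/491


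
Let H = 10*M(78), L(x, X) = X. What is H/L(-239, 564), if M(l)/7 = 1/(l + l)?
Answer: 35/43992 ≈ 0.00079560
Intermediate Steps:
M(l) = 7/(2*l) (M(l) = 7/(l + l) = 7/((2*l)) = 7*(1/(2*l)) = 7/(2*l))
H = 35/78 (H = 10*((7/2)/78) = 10*((7/2)*(1/78)) = 10*(7/156) = 35/78 ≈ 0.44872)
H/L(-239, 564) = (35/78)/564 = (35/78)*(1/564) = 35/43992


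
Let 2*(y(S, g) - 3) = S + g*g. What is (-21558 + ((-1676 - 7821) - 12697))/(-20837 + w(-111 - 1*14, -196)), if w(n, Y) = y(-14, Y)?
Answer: 43752/1633 ≈ 26.792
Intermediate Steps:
y(S, g) = 3 + S/2 + g²/2 (y(S, g) = 3 + (S + g*g)/2 = 3 + (S + g²)/2 = 3 + (S/2 + g²/2) = 3 + S/2 + g²/2)
w(n, Y) = -4 + Y²/2 (w(n, Y) = 3 + (½)*(-14) + Y²/2 = 3 - 7 + Y²/2 = -4 + Y²/2)
(-21558 + ((-1676 - 7821) - 12697))/(-20837 + w(-111 - 1*14, -196)) = (-21558 + ((-1676 - 7821) - 12697))/(-20837 + (-4 + (½)*(-196)²)) = (-21558 + (-9497 - 12697))/(-20837 + (-4 + (½)*38416)) = (-21558 - 22194)/(-20837 + (-4 + 19208)) = -43752/(-20837 + 19204) = -43752/(-1633) = -43752*(-1/1633) = 43752/1633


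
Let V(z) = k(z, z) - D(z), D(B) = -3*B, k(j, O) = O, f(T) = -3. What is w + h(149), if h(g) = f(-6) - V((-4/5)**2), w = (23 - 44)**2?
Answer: 10886/25 ≈ 435.44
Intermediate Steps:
w = 441 (w = (-21)**2 = 441)
V(z) = 4*z (V(z) = z - (-3)*z = z + 3*z = 4*z)
h(g) = -139/25 (h(g) = -3 - 4*(-4/5)**2 = -3 - 4*16/25 = -3 - 1*64/25 = -3 - 64/25 = -139/25)
w + h(149) = 441 - 139/25 = 10886/25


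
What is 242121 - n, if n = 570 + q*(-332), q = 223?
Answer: 315587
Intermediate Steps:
n = -73466 (n = 570 + 223*(-332) = 570 - 74036 = -73466)
242121 - n = 242121 - 1*(-73466) = 242121 + 73466 = 315587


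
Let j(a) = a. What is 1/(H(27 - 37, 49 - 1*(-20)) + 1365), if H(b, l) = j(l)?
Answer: 1/1434 ≈ 0.00069735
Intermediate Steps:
H(b, l) = l
1/(H(27 - 37, 49 - 1*(-20)) + 1365) = 1/((49 - 1*(-20)) + 1365) = 1/((49 + 20) + 1365) = 1/(69 + 1365) = 1/1434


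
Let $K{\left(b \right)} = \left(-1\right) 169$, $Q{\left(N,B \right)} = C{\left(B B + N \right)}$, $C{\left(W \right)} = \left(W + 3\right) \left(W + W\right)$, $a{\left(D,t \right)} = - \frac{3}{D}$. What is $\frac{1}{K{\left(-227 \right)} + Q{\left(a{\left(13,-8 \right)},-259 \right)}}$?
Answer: $\frac{169}{1521010396339} \approx 1.1111 \cdot 10^{-10}$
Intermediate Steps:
$C{\left(W \right)} = 2 W \left(3 + W\right)$ ($C{\left(W \right)} = \left(3 + W\right) 2 W = 2 W \left(3 + W\right)$)
$Q{\left(N,B \right)} = 2 \left(N + B^{2}\right) \left(3 + N + B^{2}\right)$ ($Q{\left(N,B \right)} = 2 \left(B B + N\right) \left(3 + \left(B B + N\right)\right) = 2 \left(B^{2} + N\right) \left(3 + \left(B^{2} + N\right)\right) = 2 \left(N + B^{2}\right) \left(3 + \left(N + B^{2}\right)\right) = 2 \left(N + B^{2}\right) \left(3 + N + B^{2}\right)$)
$K{\left(b \right)} = -169$
$\frac{1}{K{\left(-227 \right)} + Q{\left(a{\left(13,-8 \right)},-259 \right)}} = \frac{1}{-169 + 2 \left(- \frac{3}{13} + \left(-259\right)^{2}\right) \left(3 - \frac{3}{13} + \left(-259\right)^{2}\right)} = \frac{1}{-169 + 2 \left(\left(-3\right) \frac{1}{13} + 67081\right) \left(3 - \frac{3}{13} + 67081\right)} = \frac{1}{-169 + 2 \left(- \frac{3}{13} + 67081\right) \left(3 - \frac{3}{13} + 67081\right)} = \frac{1}{-169 + 2 \cdot \frac{872050}{13} \cdot \frac{872089}{13}} = \frac{1}{-169 + \frac{1521010424900}{169}} = \frac{1}{\frac{1521010396339}{169}} = \frac{169}{1521010396339}$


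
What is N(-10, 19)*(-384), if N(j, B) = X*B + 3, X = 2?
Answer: -15744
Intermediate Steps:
N(j, B) = 3 + 2*B (N(j, B) = 2*B + 3 = 3 + 2*B)
N(-10, 19)*(-384) = (3 + 2*19)*(-384) = (3 + 38)*(-384) = 41*(-384) = -15744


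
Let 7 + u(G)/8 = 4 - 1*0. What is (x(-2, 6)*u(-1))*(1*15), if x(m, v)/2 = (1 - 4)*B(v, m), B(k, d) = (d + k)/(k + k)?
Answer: 720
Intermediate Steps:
u(G) = -24 (u(G) = -56 + 8*(4 - 1*0) = -56 + 8*(4 + 0) = -56 + 8*4 = -56 + 32 = -24)
B(k, d) = (d + k)/(2*k) (B(k, d) = (d + k)/((2*k)) = (d + k)*(1/(2*k)) = (d + k)/(2*k))
x(m, v) = -3*(m + v)/v (x(m, v) = 2*((1 - 4)*((m + v)/(2*v))) = 2*(-3*(m + v)/(2*v)) = -3*(m + v)/v)
(x(-2, 6)*u(-1))*(1*15) = ((-3 - 3*(-2)/6)*(-24))*(1*15) = ((-3 - 3*(-2)*1/6)*(-24))*15 = ((-3 + 1)*(-24))*15 = -2*(-24)*15 = 48*15 = 720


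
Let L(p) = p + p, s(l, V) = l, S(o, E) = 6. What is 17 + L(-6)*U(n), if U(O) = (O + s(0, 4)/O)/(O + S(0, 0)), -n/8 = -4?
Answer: 131/19 ≈ 6.8947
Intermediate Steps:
n = 32 (n = -8*(-4) = 32)
L(p) = 2*p
U(O) = O/(6 + O) (U(O) = (O + 0/O)/(O + 6) = (O + 0)/(6 + O) = O/(6 + O))
17 + L(-6)*U(n) = 17 + (2*(-6))*(32/(6 + 32)) = 17 - 384/38 = 17 - 12*16/19 = 17 - 192/19 = 131/19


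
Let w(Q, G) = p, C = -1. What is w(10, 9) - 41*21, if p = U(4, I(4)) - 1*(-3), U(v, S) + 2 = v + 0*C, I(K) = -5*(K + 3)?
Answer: -856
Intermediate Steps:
I(K) = -15 - 5*K (I(K) = -5*(3 + K) = -15 - 5*K)
U(v, S) = -2 + v (U(v, S) = -2 + (v + 0*(-1)) = -2 + (v + 0) = -2 + v)
p = 5 (p = (-2 + 4) - 1*(-3) = 2 + 3 = 5)
w(Q, G) = 5
w(10, 9) - 41*21 = 5 - 41*21 = 5 - 861 = -856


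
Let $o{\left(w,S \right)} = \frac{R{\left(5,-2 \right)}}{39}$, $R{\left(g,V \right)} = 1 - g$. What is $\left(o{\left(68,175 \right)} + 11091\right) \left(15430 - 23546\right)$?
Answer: $- \frac{3510535220}{39} \approx -9.0014 \cdot 10^{7}$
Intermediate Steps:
$o{\left(w,S \right)} = - \frac{4}{39}$ ($o{\left(w,S \right)} = \frac{1 - 5}{39} = \left(1 - 5\right) \frac{1}{39} = \left(-4\right) \frac{1}{39} = - \frac{4}{39}$)
$\left(o{\left(68,175 \right)} + 11091\right) \left(15430 - 23546\right) = \left(- \frac{4}{39} + 11091\right) \left(15430 - 23546\right) = \frac{432545}{39} \left(-8116\right) = - \frac{3510535220}{39}$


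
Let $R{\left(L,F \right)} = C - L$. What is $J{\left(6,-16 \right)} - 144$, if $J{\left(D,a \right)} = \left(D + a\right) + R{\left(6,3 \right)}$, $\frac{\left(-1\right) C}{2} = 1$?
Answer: $-162$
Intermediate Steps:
$C = -2$ ($C = \left(-2\right) 1 = -2$)
$R{\left(L,F \right)} = -2 - L$
$J{\left(D,a \right)} = -8 + D + a$ ($J{\left(D,a \right)} = \left(D + a\right) - 8 = -8 + D + a$)
$J{\left(6,-16 \right)} - 144 = \left(-8 + 6 - 16\right) - 144 = -18 - 144 = -162$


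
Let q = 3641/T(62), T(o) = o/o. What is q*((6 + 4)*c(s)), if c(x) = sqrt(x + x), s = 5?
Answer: 36410*sqrt(10) ≈ 1.1514e+5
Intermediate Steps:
T(o) = 1
c(x) = sqrt(2)*sqrt(x) (c(x) = sqrt(2*x) = sqrt(2)*sqrt(x))
q = 3641 (q = 3641/1 = 3641*1 = 3641)
q*((6 + 4)*c(s)) = 3641*((6 + 4)*(sqrt(2)*sqrt(5))) = 3641*(10*sqrt(10)) = 36410*sqrt(10)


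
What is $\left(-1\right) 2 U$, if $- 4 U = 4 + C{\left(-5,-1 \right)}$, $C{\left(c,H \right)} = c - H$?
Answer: $0$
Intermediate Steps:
$U = 0$ ($U = - \frac{4 - 4}{4} = \left(- \frac{1}{4}\right) 0 = 0$)
$\left(-1\right) 2 U = \left(-1\right) 2 \cdot 0 = \left(-2\right) 0 = 0$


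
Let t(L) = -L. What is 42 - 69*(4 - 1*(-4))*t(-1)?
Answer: -510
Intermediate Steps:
42 - 69*(4 - 1*(-4))*t(-1) = 42 - 69*(4 - 1*(-4))*(-1*(-1)) = 42 - 69*(4 + 4) = 42 - 552 = -510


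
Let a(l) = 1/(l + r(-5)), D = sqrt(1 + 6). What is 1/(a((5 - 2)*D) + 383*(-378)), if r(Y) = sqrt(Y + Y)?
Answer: (-sqrt(10) + 3*I*sqrt(7))/(I + 144774*sqrt(10) - 434322*I*sqrt(7)) ≈ -6.9073e-6 + 2.0659e-12*I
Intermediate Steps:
D = sqrt(7) ≈ 2.6458
r(Y) = sqrt(2)*sqrt(Y) (r(Y) = sqrt(2*Y) = sqrt(2)*sqrt(Y))
a(l) = 1/(l + I*sqrt(10)) (a(l) = 1/(l + sqrt(2)*sqrt(-5)) = 1/(l + sqrt(2)*(I*sqrt(5))) = 1/(l + I*sqrt(10)))
1/(a((5 - 2)*D) + 383*(-378)) = 1/(1/((5 - 2)*sqrt(7) + I*sqrt(10)) + 383*(-378)) = 1/(1/(3*sqrt(7) + I*sqrt(10)) - 144774) = 1/(-144774 + 1/(3*sqrt(7) + I*sqrt(10)))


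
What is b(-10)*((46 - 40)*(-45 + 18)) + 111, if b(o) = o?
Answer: 1731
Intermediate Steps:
b(-10)*((46 - 40)*(-45 + 18)) + 111 = -10*(46 - 40)*(-45 + 18) + 111 = -60*(-27) + 111 = -10*(-162) + 111 = 1620 + 111 = 1731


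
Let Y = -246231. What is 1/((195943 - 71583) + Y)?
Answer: -1/121871 ≈ -8.2054e-6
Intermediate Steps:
1/((195943 - 71583) + Y) = 1/((195943 - 71583) - 246231) = 1/(124360 - 246231) = 1/(-121871) = -1/121871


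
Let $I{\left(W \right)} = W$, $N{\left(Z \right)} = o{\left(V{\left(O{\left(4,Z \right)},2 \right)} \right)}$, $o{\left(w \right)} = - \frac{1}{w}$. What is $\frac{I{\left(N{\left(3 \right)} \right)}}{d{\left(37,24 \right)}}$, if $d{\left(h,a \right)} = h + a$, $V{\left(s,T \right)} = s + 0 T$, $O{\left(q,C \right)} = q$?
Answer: $- \frac{1}{244} \approx -0.0040984$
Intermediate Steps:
$V{\left(s,T \right)} = s$ ($V{\left(s,T \right)} = s + 0 = s$)
$N{\left(Z \right)} = - \frac{1}{4}$
$d{\left(h,a \right)} = a + h$
$\frac{I{\left(N{\left(3 \right)} \right)}}{d{\left(37,24 \right)}} = - \frac{1}{4 \left(24 + 37\right)} = - \frac{1}{4 \cdot 61} = \left(- \frac{1}{4}\right) \frac{1}{61} = - \frac{1}{244}$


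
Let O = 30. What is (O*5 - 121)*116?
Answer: 3364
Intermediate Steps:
(O*5 - 121)*116 = (30*5 - 121)*116 = (150 - 121)*116 = 29*116 = 3364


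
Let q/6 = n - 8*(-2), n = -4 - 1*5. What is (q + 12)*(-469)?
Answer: -25326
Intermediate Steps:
n = -9 (n = -4 - 5 = -9)
q = 42 (q = 6*(-9 - 8*(-2)) = 6*(-9 + 16) = 6*7 = 42)
(q + 12)*(-469) = (42 + 12)*(-469) = 54*(-469) = -25326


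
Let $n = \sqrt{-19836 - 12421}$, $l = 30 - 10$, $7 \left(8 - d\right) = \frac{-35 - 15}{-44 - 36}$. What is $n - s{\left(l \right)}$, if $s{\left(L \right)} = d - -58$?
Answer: $- \frac{3691}{56} + i \sqrt{32257} \approx -65.911 + 179.6 i$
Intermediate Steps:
$d = \frac{443}{56}$ ($d = 8 - \frac{\left(-35 - 15\right) \frac{1}{-44 - 36}}{7} = 8 - \frac{\left(-50\right) \frac{1}{-80}}{7} = 8 - \frac{\left(-50\right) \left(- \frac{1}{80}\right)}{7} = 8 - \frac{5}{56} = \frac{443}{56} \approx 7.9107$)
$l = 20$
$n = i \sqrt{32257}$ ($n = \sqrt{-32257} = i \sqrt{32257} \approx 179.6 i$)
$s{\left(L \right)} = \frac{3691}{56}$ ($s{\left(L \right)} = \frac{443}{56} - -58 = \frac{443}{56} + 58 = \frac{3691}{56}$)
$n - s{\left(l \right)} = i \sqrt{32257} - \frac{3691}{56} = - \frac{3691}{56} + i \sqrt{32257}$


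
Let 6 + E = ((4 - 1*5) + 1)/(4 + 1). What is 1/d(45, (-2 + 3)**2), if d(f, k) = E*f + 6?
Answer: -1/264 ≈ -0.0037879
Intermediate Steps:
E = -6 (E = -6 + ((4 - 1*5) + 1)/(4 + 1) = -6 + ((4 - 5) + 1)/5 = -6 + (-1 + 1)*(1/5) = -6 + 0*(1/5) = -6 + 0 = -6)
d(f, k) = 6 - 6*f (d(f, k) = -6*f + 6 = 6 - 6*f)
1/d(45, (-2 + 3)**2) = 1/(6 - 6*45) = 1/(6 - 270) = 1/(-264) = -1/264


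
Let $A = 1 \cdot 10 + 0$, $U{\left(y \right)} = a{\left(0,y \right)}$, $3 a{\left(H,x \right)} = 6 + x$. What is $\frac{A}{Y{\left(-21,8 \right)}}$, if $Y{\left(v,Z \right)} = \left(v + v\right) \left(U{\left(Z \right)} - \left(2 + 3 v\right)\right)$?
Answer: $- \frac{5}{1379} \approx -0.0036258$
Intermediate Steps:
$a{\left(H,x \right)} = 2 + \frac{x}{3}$ ($a{\left(H,x \right)} = \frac{6 + x}{3} = 2 + \frac{x}{3}$)
$U{\left(y \right)} = 2 + \frac{y}{3}$
$Y{\left(v,Z \right)} = 2 v \left(- 3 v + \frac{Z}{3}\right)$ ($Y{\left(v,Z \right)} = \left(v + v\right) \left(\left(2 + \frac{Z}{3}\right) - \left(2 + 3 v\right)\right) = 2 v \left(\left(2 + \frac{Z}{3}\right) - \left(2 + 3 v\right)\right) = 2 v \left(- 3 v + \frac{Z}{3}\right)$)
$A = 10$ ($A = 10 + 0 = 10$)
$\frac{A}{Y{\left(-21,8 \right)}} = \frac{10}{\frac{2}{3} \left(-21\right) \left(8 - -189\right)} = \frac{10}{\frac{2}{3} \left(-21\right) \left(8 + 189\right)} = \frac{10}{\frac{2}{3} \left(-21\right) 197} = \frac{10}{-2758} = 10 \left(- \frac{1}{2758}\right) = - \frac{5}{1379}$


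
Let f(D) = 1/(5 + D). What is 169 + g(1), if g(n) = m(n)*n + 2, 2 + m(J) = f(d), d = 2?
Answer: 1184/7 ≈ 169.14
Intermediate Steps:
m(J) = -13/7 (m(J) = -2 + 1/(5 + 2) = -2 + 1/7 = -2 + ⅐ = -13/7)
g(n) = 2 - 13*n/7 (g(n) = -13*n/7 + 2 = 2 - 13*n/7)
169 + g(1) = 169 + (2 - 13/7*1) = 169 + (2 - 13/7) = 169 + ⅐ = 1184/7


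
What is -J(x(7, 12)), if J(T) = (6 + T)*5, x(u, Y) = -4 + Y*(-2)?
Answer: 110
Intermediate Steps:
x(u, Y) = -4 - 2*Y
J(T) = 30 + 5*T
-J(x(7, 12)) = -(30 + 5*(-4 - 2*12)) = -(30 + 5*(-4 - 24)) = -(30 + 5*(-28)) = -(30 - 140) = -1*(-110) = 110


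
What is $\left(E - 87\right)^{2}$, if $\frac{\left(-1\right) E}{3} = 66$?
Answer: $81225$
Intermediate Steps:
$E = -198$ ($E = \left(-3\right) 66 = -198$)
$\left(E - 87\right)^{2} = \left(-198 - 87\right)^{2} = \left(-285\right)^{2} = 81225$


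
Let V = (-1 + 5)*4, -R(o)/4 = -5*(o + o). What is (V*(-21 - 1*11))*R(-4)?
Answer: 81920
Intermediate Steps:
R(o) = 40*o (R(o) = -(-20)*(o + o) = -(-20)*2*o = -(-40)*o = 40*o)
V = 16 (V = 4*4 = 16)
(V*(-21 - 1*11))*R(-4) = (16*(-21 - 1*11))*(40*(-4)) = (16*(-21 - 11))*(-160) = (16*(-32))*(-160) = -512*(-160) = 81920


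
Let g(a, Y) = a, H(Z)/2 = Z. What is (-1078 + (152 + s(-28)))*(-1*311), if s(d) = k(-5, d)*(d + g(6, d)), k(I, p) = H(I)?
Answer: 219566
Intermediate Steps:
H(Z) = 2*Z
k(I, p) = 2*I
s(d) = -60 - 10*d (s(d) = (2*(-5))*(d + 6) = -10*(6 + d) = -60 - 10*d)
(-1078 + (152 + s(-28)))*(-1*311) = (-1078 + (152 + (-60 - 10*(-28))))*(-1*311) = (-1078 + (152 + (-60 + 280)))*(-311) = (-1078 + (152 + 220))*(-311) = (-1078 + 372)*(-311) = -706*(-311) = 219566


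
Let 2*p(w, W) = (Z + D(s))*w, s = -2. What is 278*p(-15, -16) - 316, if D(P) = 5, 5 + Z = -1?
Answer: 1769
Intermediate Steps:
Z = -6 (Z = -5 - 1 = -6)
p(w, W) = -w/2 (p(w, W) = ((-6 + 5)*w)/2 = (-w)/2 = -w/2)
278*p(-15, -16) - 316 = 278*(-½*(-15)) - 316 = 278*(15/2) - 316 = 2085 - 316 = 1769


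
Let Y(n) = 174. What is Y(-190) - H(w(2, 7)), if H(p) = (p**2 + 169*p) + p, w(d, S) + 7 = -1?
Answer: 1470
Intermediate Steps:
w(d, S) = -8 (w(d, S) = -7 - 1 = -8)
H(p) = p**2 + 170*p
Y(-190) - H(w(2, 7)) = 174 - (-8)*(170 - 8) = 174 - (-8)*162 = 174 - 1*(-1296) = 174 + 1296 = 1470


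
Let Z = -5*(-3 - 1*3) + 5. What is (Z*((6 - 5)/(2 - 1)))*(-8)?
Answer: -280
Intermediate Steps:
Z = 35 (Z = -5*(-3 - 3) + 5 = -5*(-6) + 5 = 30 + 5 = 35)
(Z*((6 - 5)/(2 - 1)))*(-8) = (35*((6 - 5)/(2 - 1)))*(-8) = (35*(1/1))*(-8) = (35*(1*1))*(-8) = (35*1)*(-8) = 35*(-8) = -280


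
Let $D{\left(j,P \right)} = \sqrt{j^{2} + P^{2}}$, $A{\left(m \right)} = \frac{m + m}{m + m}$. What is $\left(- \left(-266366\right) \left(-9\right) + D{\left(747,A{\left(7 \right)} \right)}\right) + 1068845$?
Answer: $-1328449 + \sqrt{558010} \approx -1.3277 \cdot 10^{6}$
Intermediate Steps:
$A{\left(m \right)} = 1$ ($A{\left(m \right)} = \frac{2 m}{2 m} = 2 m \frac{1}{2 m} = 1$)
$D{\left(j,P \right)} = \sqrt{P^{2} + j^{2}}$
$\left(- \left(-266366\right) \left(-9\right) + D{\left(747,A{\left(7 \right)} \right)}\right) + 1068845 = \left(- \left(-266366\right) \left(-9\right) + \sqrt{1^{2} + 747^{2}}\right) + 1068845 = \left(\left(-1\right) 2397294 + \sqrt{1 + 558009}\right) + 1068845 = \left(-2397294 + \sqrt{558010}\right) + 1068845 = -1328449 + \sqrt{558010}$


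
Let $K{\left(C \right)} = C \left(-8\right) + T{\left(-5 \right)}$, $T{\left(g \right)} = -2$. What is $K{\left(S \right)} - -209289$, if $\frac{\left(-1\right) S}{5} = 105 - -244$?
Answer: $223247$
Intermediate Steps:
$S = -1745$ ($S = - 5 \left(105 - -244\right) = - 5 \left(105 + 244\right) = \left(-5\right) 349 = -1745$)
$K{\left(C \right)} = -2 - 8 C$ ($K{\left(C \right)} = C \left(-8\right) - 2 = - 8 C - 2 = -2 - 8 C$)
$K{\left(S \right)} - -209289 = \left(-2 - -13960\right) - -209289 = \left(-2 + 13960\right) + 209289 = 13958 + 209289 = 223247$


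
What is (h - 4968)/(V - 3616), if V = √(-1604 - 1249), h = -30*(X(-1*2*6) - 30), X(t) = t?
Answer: 13408128/13078309 + 11124*I*√317/13078309 ≈ 1.0252 + 0.015144*I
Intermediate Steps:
h = 1260 (h = -30*(-1*2*6 - 30) = -30*(-2*6 - 30) = -30*(-12 - 30) = -30*(-42) = 1260)
V = 3*I*√317 (V = √(-2853) = 3*I*√317 ≈ 53.413*I)
(h - 4968)/(V - 3616) = (1260 - 4968)/(3*I*√317 - 3616) = -3708/(-3616 + 3*I*√317)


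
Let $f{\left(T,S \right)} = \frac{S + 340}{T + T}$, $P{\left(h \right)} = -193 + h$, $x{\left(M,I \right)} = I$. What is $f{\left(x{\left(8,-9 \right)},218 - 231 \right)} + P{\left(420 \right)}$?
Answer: $\frac{1253}{6} \approx 208.83$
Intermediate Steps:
$f{\left(T,S \right)} = \frac{340 + S}{2 T}$
$f{\left(x{\left(8,-9 \right)},218 - 231 \right)} + P{\left(420 \right)} = \frac{340 + \left(218 - 231\right)}{2 \left(-9\right)} + \left(-193 + 420\right) = \frac{1}{2} \left(- \frac{1}{9}\right) \left(340 - 13\right) + 227 = \frac{1}{2} \left(- \frac{1}{9}\right) 327 + 227 = - \frac{109}{6} + 227 = \frac{1253}{6}$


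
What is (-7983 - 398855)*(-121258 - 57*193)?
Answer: 53807987042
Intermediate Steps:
(-7983 - 398855)*(-121258 - 57*193) = -406838*(-121258 - 11001) = -406838*(-132259) = 53807987042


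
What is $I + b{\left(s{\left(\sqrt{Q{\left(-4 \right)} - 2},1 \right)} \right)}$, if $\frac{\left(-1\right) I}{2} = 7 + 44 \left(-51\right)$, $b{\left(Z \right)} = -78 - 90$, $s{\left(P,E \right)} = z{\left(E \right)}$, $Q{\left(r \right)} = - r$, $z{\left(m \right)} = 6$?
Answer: $4306$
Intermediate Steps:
$s{\left(P,E \right)} = 6$
$b{\left(Z \right)} = -168$ ($b{\left(Z \right)} = -78 - 90 = -168$)
$I = 4474$ ($I = - 2 \left(7 + 44 \left(-51\right)\right) = - 2 \left(7 - 2244\right) = \left(-2\right) \left(-2237\right) = 4474$)
$I + b{\left(s{\left(\sqrt{Q{\left(-4 \right)} - 2},1 \right)} \right)} = 4474 - 168 = 4306$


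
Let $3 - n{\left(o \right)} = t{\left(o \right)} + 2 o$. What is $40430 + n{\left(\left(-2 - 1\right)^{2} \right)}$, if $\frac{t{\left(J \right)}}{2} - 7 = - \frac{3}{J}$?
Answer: $\frac{121205}{3} \approx 40402.0$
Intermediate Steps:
$t{\left(J \right)} = 14 - \frac{6}{J}$ ($t{\left(J \right)} = 14 + 2 \left(- \frac{3}{J}\right) = 14 - \frac{6}{J}$)
$n{\left(o \right)} = -11 - 2 o + \frac{6}{o}$ ($n{\left(o \right)} = 3 - \left(\left(14 - \frac{6}{o}\right) + 2 o\right) = 3 - \left(14 - \frac{6}{o} + 2 o\right) = -11 - 2 o + \frac{6}{o}$)
$40430 + n{\left(\left(-2 - 1\right)^{2} \right)} = 40430 - \left(11 - \frac{6}{\left(-2 - 1\right)^{2}} + 2 \left(-2 - 1\right)^{2}\right) = 40430 - \left(11 + 18 - \frac{2}{3}\right) = 40430 - \left(29 - \frac{2}{3}\right) = 40430 - \frac{85}{3} = \frac{121205}{3}$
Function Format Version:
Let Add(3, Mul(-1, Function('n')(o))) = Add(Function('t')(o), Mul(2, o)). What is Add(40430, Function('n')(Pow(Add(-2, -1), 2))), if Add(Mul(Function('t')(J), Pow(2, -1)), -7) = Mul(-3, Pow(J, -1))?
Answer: Rational(121205, 3) ≈ 40402.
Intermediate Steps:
Function('t')(J) = Add(14, Mul(-6, Pow(J, -1))) (Function('t')(J) = Add(14, Mul(2, Mul(-3, Pow(J, -1)))) = Add(14, Mul(-6, Pow(J, -1))))
Function('n')(o) = Add(-11, Mul(-2, o), Mul(6, Pow(o, -1))) (Function('n')(o) = Add(3, Mul(-1, Add(Add(14, Mul(-6, Pow(o, -1))), Mul(2, o)))) = Add(3, Mul(-1, Add(14, Mul(-6, Pow(o, -1)), Mul(2, o)))) = Add(3, Add(-14, Mul(-2, o), Mul(6, Pow(o, -1)))) = Add(-11, Mul(-2, o), Mul(6, Pow(o, -1))))
Add(40430, Function('n')(Pow(Add(-2, -1), 2))) = Add(40430, Add(-11, Mul(-2, Pow(Add(-2, -1), 2)), Mul(6, Pow(Pow(Add(-2, -1), 2), -1)))) = Add(40430, Add(-11, Mul(-2, Pow(-3, 2)), Mul(6, Pow(Pow(-3, 2), -1)))) = Add(40430, Add(-11, Mul(-2, 9), Mul(6, Pow(9, -1)))) = Add(40430, Add(-11, -18, Mul(6, Rational(1, 9)))) = Add(40430, Add(-11, -18, Rational(2, 3))) = Add(40430, Rational(-85, 3)) = Rational(121205, 3)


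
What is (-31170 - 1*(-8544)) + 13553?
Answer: -9073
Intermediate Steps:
(-31170 - 1*(-8544)) + 13553 = (-31170 + 8544) + 13553 = -22626 + 13553 = -9073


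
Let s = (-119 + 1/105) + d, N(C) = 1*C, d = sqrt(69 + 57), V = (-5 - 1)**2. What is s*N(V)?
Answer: -149928/35 + 108*sqrt(14) ≈ -3879.6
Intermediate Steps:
V = 36 (V = (-6)**2 = 36)
d = 3*sqrt(14) (d = sqrt(126) = 3*sqrt(14) ≈ 11.225)
N(C) = C
s = -12494/105 + 3*sqrt(14) (s = (-119 + 1/105) + 3*sqrt(14) = -12494/105 + 3*sqrt(14) ≈ -107.77)
s*N(V) = (-12494/105 + 3*sqrt(14))*36 = -149928/35 + 108*sqrt(14)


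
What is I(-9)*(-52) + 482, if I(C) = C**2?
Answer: -3730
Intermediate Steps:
I(-9)*(-52) + 482 = (-9)**2*(-52) + 482 = 81*(-52) + 482 = -4212 + 482 = -3730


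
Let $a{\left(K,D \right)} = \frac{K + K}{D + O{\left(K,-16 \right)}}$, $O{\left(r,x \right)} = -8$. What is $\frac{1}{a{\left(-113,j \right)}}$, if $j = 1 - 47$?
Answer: $\frac{27}{113} \approx 0.23894$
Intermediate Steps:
$j = -46$ ($j = 1 - 47 = -46$)
$a{\left(K,D \right)} = \frac{2 K}{-8 + D}$ ($a{\left(K,D \right)} = \frac{K + K}{D - 8} = \frac{2 K}{-8 + D}$)
$\frac{1}{a{\left(-113,j \right)}} = \frac{1}{2 \left(-113\right) \frac{1}{-8 - 46}} = \frac{1}{2 \left(-113\right) \frac{1}{-54}} = \frac{1}{2 \left(-113\right) \left(- \frac{1}{54}\right)} = \frac{1}{\frac{113}{27}} = \frac{27}{113}$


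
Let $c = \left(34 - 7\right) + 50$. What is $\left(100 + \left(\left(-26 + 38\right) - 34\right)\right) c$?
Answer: $6006$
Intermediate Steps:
$c = 77$ ($c = 27 + 50 = 77$)
$\left(100 + \left(\left(-26 + 38\right) - 34\right)\right) c = \left(100 + \left(\left(-26 + 38\right) - 34\right)\right) 77 = \left(100 + \left(12 - 34\right)\right) 77 = \left(100 - 22\right) 77 = 78 \cdot 77 = 6006$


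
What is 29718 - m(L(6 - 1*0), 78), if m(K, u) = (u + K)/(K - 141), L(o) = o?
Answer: 1337338/45 ≈ 29719.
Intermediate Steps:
m(K, u) = (K + u)/(-141 + K)
29718 - m(L(6 - 1*0), 78) = 29718 - ((6 - 1*0) + 78)/(-141 + (6 - 1*0)) = 29718 - ((6 + 0) + 78)/(-141 + (6 + 0)) = 29718 - (6 + 78)/(-141 + 6) = 29718 - 84/(-135) = 29718 - (-1)*84/135 = 29718 - 1*(-28/45) = 29718 + 28/45 = 1337338/45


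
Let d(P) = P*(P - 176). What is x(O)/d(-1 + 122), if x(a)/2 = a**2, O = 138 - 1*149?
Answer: -2/55 ≈ -0.036364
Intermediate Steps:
O = -11 (O = 138 - 149 = -11)
d(P) = P*(-176 + P)
x(a) = 2*a**2
x(O)/d(-1 + 122) = (2*(-11)**2)/(((-1 + 122)*(-176 + (-1 + 122)))) = (2*121)/((121*(-176 + 121))) = 242/((121*(-55))) = 242/(-6655) = 242*(-1/6655) = -2/55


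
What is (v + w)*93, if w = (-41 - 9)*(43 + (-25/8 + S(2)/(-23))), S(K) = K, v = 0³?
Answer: -17021325/92 ≈ -1.8501e+5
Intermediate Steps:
v = 0
w = -183025/92 (w = (-41 - 9)*(43 + (-25/8 + 2/(-23))) = -50*(43 + (-25*⅛ + 2*(-1/23))) = -50*(43 + (-25/8 - 2/23)) = -50*(43 - 591/184) = -50*7321/184 = -183025/92 ≈ -1989.4)
(v + w)*93 = (0 - 183025/92)*93 = -183025/92*93 = -17021325/92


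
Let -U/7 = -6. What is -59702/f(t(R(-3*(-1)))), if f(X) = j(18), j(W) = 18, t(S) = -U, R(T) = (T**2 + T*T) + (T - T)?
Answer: -29851/9 ≈ -3316.8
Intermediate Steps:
U = 42 (U = -7*(-6) = 42)
R(T) = 2*T**2 (R(T) = (T**2 + T**2) + 0 = 2*T**2 + 0 = 2*T**2)
t(S) = -42 (t(S) = -1*42 = -42)
f(X) = 18
-59702/f(t(R(-3*(-1)))) = -59702/18 = -59702*1/18 = -29851/9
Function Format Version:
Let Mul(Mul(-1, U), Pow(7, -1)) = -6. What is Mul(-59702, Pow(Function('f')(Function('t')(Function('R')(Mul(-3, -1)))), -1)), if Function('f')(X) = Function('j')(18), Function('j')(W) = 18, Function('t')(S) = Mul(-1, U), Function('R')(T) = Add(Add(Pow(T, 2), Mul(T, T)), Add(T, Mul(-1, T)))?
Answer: Rational(-29851, 9) ≈ -3316.8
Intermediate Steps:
U = 42 (U = Mul(-7, -6) = 42)
Function('R')(T) = Mul(2, Pow(T, 2)) (Function('R')(T) = Add(Add(Pow(T, 2), Pow(T, 2)), 0) = Add(Mul(2, Pow(T, 2)), 0) = Mul(2, Pow(T, 2)))
Function('t')(S) = -42 (Function('t')(S) = Mul(-1, 42) = -42)
Function('f')(X) = 18
Mul(-59702, Pow(Function('f')(Function('t')(Function('R')(Mul(-3, -1)))), -1)) = Mul(-59702, Pow(18, -1)) = Mul(-59702, Rational(1, 18)) = Rational(-29851, 9)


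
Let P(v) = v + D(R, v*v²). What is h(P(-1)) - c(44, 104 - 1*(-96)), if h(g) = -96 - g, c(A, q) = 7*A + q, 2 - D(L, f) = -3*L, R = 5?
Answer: -620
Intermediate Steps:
D(L, f) = 2 + 3*L (D(L, f) = 2 - (-3)*L = 2 + 3*L)
P(v) = 17 + v (P(v) = v + (2 + 3*5) = v + (2 + 15) = v + 17 = 17 + v)
c(A, q) = q + 7*A
h(P(-1)) - c(44, 104 - 1*(-96)) = (-96 - (17 - 1)) - ((104 - 1*(-96)) + 7*44) = (-96 - 1*16) - ((104 + 96) + 308) = (-96 - 16) - (200 + 308) = -112 - 1*508 = -112 - 508 = -620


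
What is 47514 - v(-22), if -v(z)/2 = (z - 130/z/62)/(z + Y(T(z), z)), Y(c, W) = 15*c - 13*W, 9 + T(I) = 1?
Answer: 2333112517/49104 ≈ 47514.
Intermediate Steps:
T(I) = -8 (T(I) = -9 + 1 = -8)
Y(c, W) = -13*W + 15*c
v(z) = -2*(z - 65/(31*z))/(-120 - 12*z) (v(z) = -2*(z - 130/z/62)/(z + (-13*z + 15*(-8))) = -2*(z - 130/z*(1/62))/(z + (-13*z - 120)) = -2*(z - 65/(31*z))/(z + (-120 - 13*z)) = -2*(z - 65/(31*z))/(-120 - 12*z))
47514 - v(-22) = 47514 - (-65 + 31*(-22)²)/(186*(-22)*(10 - 22)) = 47514 - (-1)*(-65 + 31*484)/(186*22*(-12)) = 47514 - (-1)*(-1)*(-65 + 15004)/(186*22*12) = 47514 - (-1)*(-1)*14939/(186*22*12) = 47514 - 1*14939/49104 = 47514 - 14939/49104 = 2333112517/49104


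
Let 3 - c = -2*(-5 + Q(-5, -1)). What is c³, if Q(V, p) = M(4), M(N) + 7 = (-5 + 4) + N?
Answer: -3375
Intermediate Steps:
M(N) = -8 + N (M(N) = -7 + ((-5 + 4) + N) = -7 + (-1 + N) = -8 + N)
Q(V, p) = -4 (Q(V, p) = -8 + 4 = -4)
c = -15 (c = 3 - (-2)*(-5 - 4) = 3 - (-2)*(-9) = 3 - 1*18 = 3 - 18 = -15)
c³ = (-15)³ = -3375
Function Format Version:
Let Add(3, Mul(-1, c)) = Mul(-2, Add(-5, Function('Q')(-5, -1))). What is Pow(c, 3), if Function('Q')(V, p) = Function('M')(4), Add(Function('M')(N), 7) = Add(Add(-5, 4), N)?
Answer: -3375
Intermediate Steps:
Function('M')(N) = Add(-8, N) (Function('M')(N) = Add(-7, Add(Add(-5, 4), N)) = Add(-7, Add(-1, N)) = Add(-8, N))
Function('Q')(V, p) = -4 (Function('Q')(V, p) = Add(-8, 4) = -4)
c = -15 (c = Add(3, Mul(-1, Mul(-2, Add(-5, -4)))) = Add(3, Mul(-1, Mul(-2, -9))) = Add(3, Mul(-1, 18)) = Add(3, -18) = -15)
Pow(c, 3) = Pow(-15, 3) = -3375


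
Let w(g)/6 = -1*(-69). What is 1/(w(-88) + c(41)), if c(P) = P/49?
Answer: 49/20327 ≈ 0.0024106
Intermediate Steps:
c(P) = P/49 (c(P) = P*(1/49) = P/49)
w(g) = 414 (w(g) = 6*(-1*(-69)) = 6*69 = 414)
1/(w(-88) + c(41)) = 1/(414 + (1/49)*41) = 1/(414 + 41/49) = 1/(20327/49) = 49/20327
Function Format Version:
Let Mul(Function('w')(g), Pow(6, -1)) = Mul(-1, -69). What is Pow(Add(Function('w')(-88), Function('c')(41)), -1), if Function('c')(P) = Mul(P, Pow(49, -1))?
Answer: Rational(49, 20327) ≈ 0.0024106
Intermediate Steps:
Function('c')(P) = Mul(Rational(1, 49), P) (Function('c')(P) = Mul(P, Rational(1, 49)) = Mul(Rational(1, 49), P))
Function('w')(g) = 414 (Function('w')(g) = Mul(6, Mul(-1, -69)) = Mul(6, 69) = 414)
Pow(Add(Function('w')(-88), Function('c')(41)), -1) = Pow(Add(414, Mul(Rational(1, 49), 41)), -1) = Pow(Add(414, Rational(41, 49)), -1) = Pow(Rational(20327, 49), -1) = Rational(49, 20327)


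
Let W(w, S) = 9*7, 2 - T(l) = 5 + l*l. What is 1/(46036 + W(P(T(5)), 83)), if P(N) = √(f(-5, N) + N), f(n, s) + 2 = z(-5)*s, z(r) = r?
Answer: 1/46099 ≈ 2.1692e-5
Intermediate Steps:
T(l) = -3 - l² (T(l) = 2 - (5 + l*l) = 2 - (5 + l²) = 2 + (-5 - l²) = -3 - l²)
f(n, s) = -2 - 5*s
P(N) = √(-2 - 4*N) (P(N) = √((-2 - 5*N) + N) = √(-2 - 4*N))
W(w, S) = 63
1/(46036 + W(P(T(5)), 83)) = 1/(46036 + 63) = 1/46099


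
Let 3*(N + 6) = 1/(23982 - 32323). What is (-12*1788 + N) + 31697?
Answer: 256110404/25023 ≈ 10235.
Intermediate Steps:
N = -150139/25023 (N = -6 + 1/(3*(23982 - 32323)) = -6 + (⅓)/(-8341) = -6 + (⅓)*(-1/8341) = -6 - 1/25023 = -150139/25023 ≈ -6.0000)
(-12*1788 + N) + 31697 = (-12*1788 - 150139/25023) + 31697 = (-21456 - 150139/25023) + 31697 = -537043627/25023 + 31697 = 256110404/25023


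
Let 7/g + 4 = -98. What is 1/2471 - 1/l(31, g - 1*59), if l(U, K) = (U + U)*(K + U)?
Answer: 30682/31329809 ≈ 0.00097932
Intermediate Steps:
g = -7/102 (g = 7/(-4 - 98) = 7/(-102) = 7*(-1/102) = -7/102 ≈ -0.068627)
l(U, K) = 2*U*(K + U) (l(U, K) = (2*U)*(K + U) = 2*U*(K + U))
1/2471 - 1/l(31, g - 1*59) = 1/2471 - 1/(2*31*((-7/102 - 1*59) + 31)) = 1/2471 - 1/(2*31*((-7/102 - 59) + 31)) = 1/2471 - 1/(2*31*(-6025/102 + 31)) = 1/2471 - 1/(2*31*(-2863/102)) = 1/2471 - 1/(-88753/51) = 1/2471 - 1*(-51/88753) = 1/2471 + 51/88753 = 30682/31329809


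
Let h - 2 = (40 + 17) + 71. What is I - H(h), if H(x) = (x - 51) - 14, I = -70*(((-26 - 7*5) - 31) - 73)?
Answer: 11485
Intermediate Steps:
h = 130 (h = 2 + ((40 + 17) + 71) = 2 + (57 + 71) = 2 + 128 = 130)
I = 11550 (I = -70*(((-26 - 35) - 31) - 73) = -70*((-61 - 31) - 73) = -70*(-92 - 73) = -70*(-165) = 11550)
H(x) = -65 + x (H(x) = (-51 + x) - 14 = -65 + x)
I - H(h) = 11550 - (-65 + 130) = 11550 - 1*65 = 11550 - 65 = 11485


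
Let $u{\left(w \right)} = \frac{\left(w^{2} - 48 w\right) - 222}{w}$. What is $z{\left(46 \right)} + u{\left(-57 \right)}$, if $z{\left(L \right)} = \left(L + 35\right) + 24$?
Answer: $\frac{74}{19} \approx 3.8947$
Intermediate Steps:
$z{\left(L \right)} = 59 + L$ ($z{\left(L \right)} = \left(35 + L\right) + 24 = 59 + L$)
$u{\left(w \right)} = \frac{-222 + w^{2} - 48 w}{w}$
$z{\left(46 \right)} + u{\left(-57 \right)} = \left(59 + 46\right) - \left(105 - \frac{74}{19}\right) = 105 - \frac{1921}{19} = \frac{74}{19}$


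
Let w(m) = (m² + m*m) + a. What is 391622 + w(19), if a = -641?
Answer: 391703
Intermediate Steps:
w(m) = -641 + 2*m² (w(m) = (m² + m*m) - 641 = (m² + m²) - 641 = 2*m² - 641 = -641 + 2*m²)
391622 + w(19) = 391622 + (-641 + 2*19²) = 391622 + (-641 + 2*361) = 391622 + (-641 + 722) = 391622 + 81 = 391703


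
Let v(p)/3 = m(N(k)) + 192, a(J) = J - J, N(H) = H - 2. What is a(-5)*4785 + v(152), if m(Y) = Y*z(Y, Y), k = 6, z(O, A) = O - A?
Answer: 576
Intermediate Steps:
N(H) = -2 + H
a(J) = 0
m(Y) = 0 (m(Y) = Y*(Y - Y) = Y*0 = 0)
v(p) = 576 (v(p) = 3*(0 + 192) = 3*192 = 576)
a(-5)*4785 + v(152) = 0*4785 + 576 = 0 + 576 = 576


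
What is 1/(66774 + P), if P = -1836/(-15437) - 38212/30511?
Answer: 470998307/31449907091170 ≈ 1.4976e-5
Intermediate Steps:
P = -533860448/470998307 (P = -1836*(-1/15437) - 38212*1/30511 = 1836/15437 - 38212/30511 = -533860448/470998307 ≈ -1.1335)
1/(66774 + P) = 1/(66774 - 533860448/470998307) = 1/(31449907091170/470998307) = 470998307/31449907091170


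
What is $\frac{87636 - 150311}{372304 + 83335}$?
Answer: $- \frac{62675}{455639} \approx -0.13755$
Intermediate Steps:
$\frac{87636 - 150311}{372304 + 83335} = - \frac{62675}{455639}$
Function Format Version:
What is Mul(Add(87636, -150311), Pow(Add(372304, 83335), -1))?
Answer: Rational(-62675, 455639) ≈ -0.13755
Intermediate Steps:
Mul(Add(87636, -150311), Pow(Add(372304, 83335), -1)) = Mul(-62675, Pow(455639, -1)) = Mul(-62675, Rational(1, 455639)) = Rational(-62675, 455639)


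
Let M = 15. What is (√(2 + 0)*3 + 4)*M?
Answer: 60 + 45*√2 ≈ 123.64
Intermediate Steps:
(√(2 + 0)*3 + 4)*M = (√(2 + 0)*3 + 4)*15 = (√2*3 + 4)*15 = (3*√2 + 4)*15 = (4 + 3*√2)*15 = 60 + 45*√2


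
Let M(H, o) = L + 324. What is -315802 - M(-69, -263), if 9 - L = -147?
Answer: -316282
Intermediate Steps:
L = 156 (L = 9 - 1*(-147) = 9 + 147 = 156)
M(H, o) = 480 (M(H, o) = 156 + 324 = 480)
-315802 - M(-69, -263) = -315802 - 1*480 = -315802 - 480 = -316282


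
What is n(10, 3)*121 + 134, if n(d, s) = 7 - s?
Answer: 618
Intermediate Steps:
n(10, 3)*121 + 134 = (7 - 1*3)*121 + 134 = (7 - 3)*121 + 134 = 4*121 + 134 = 484 + 134 = 618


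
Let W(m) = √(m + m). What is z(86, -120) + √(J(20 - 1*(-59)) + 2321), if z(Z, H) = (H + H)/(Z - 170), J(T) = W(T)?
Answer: 20/7 + √(2321 + √158) ≈ 51.164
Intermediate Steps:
W(m) = √2*√m (W(m) = √(2*m) = √2*√m)
J(T) = √2*√T
z(Z, H) = 2*H/(-170 + Z) (z(Z, H) = (2*H)/(-170 + Z) = 2*H/(-170 + Z))
z(86, -120) + √(J(20 - 1*(-59)) + 2321) = 2*(-120)/(-170 + 86) + √(√2*√(20 - 1*(-59)) + 2321) = 2*(-120)/(-84) + √(√2*√(20 + 59) + 2321) = 2*(-120)*(-1/84) + √(√2*√79 + 2321) = 20/7 + √(√158 + 2321) = 20/7 + √(2321 + √158)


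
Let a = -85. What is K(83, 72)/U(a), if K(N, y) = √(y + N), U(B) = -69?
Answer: -√155/69 ≈ -0.18043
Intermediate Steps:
K(N, y) = √(N + y)
K(83, 72)/U(a) = √(83 + 72)/(-69) = √155*(-1/69) = -√155/69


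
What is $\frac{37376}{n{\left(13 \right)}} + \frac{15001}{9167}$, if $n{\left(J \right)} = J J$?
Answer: $\frac{345160961}{1549223} \approx 222.8$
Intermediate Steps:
$n{\left(J \right)} = J^{2}$
$\frac{37376}{n{\left(13 \right)}} + \frac{15001}{9167} = \frac{37376}{13^{2}} + \frac{15001}{9167} = \frac{37376}{169} + 15001 \cdot \frac{1}{9167} = 37376 \cdot \frac{1}{169} + \frac{15001}{9167} = \frac{37376}{169} + \frac{15001}{9167} = \frac{345160961}{1549223}$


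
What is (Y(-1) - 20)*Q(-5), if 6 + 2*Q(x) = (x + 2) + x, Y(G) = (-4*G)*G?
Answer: 168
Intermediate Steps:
Y(G) = -4*G²
Q(x) = -2 + x (Q(x) = -3 + ((x + 2) + x)/2 = -3 + ((2 + x) + x)/2 = -3 + (2 + 2*x)/2 = -3 + (1 + x) = -2 + x)
(Y(-1) - 20)*Q(-5) = (-4*(-1)² - 20)*(-2 - 5) = (-4*1 - 20)*(-7) = (-4 - 20)*(-7) = -24*(-7) = 168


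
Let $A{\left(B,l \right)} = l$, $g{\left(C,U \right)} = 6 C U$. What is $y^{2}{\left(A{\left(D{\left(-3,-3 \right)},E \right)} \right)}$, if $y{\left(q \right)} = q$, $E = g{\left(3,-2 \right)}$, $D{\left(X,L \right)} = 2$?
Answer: $1296$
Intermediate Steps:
$g{\left(C,U \right)} = 6 C U$
$E = -36$ ($E = 6 \cdot 3 \left(-2\right) = -36$)
$y^{2}{\left(A{\left(D{\left(-3,-3 \right)},E \right)} \right)} = \left(-36\right)^{2} = 1296$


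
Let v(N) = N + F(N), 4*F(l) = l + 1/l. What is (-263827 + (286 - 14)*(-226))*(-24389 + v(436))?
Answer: 13527212471565/1744 ≈ 7.7564e+9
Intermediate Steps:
F(l) = l/4 + 1/(4*l) (F(l) = (l + 1/l)/4 = l/4 + 1/(4*l))
v(N) = N + (1 + N²)/(4*N)
(-263827 + (286 - 14)*(-226))*(-24389 + v(436)) = (-263827 + (286 - 14)*(-226))*(-24389 + (¼)*(1 + 5*436²)/436) = (-263827 + 272*(-226))*(-24389 + (¼)*(1/436)*(1 + 5*190096)) = (-263827 - 61472)*(-24389 + (¼)*(1/436)*(1 + 950480)) = -325299*(-24389 + (¼)*(1/436)*950481) = -325299*(-24389 + 950481/1744) = -325299*(-41583935/1744) = 13527212471565/1744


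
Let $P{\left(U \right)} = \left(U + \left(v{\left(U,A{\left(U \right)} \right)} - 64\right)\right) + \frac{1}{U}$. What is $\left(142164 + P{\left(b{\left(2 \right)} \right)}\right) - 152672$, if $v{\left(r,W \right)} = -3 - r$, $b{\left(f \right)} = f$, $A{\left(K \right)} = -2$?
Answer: $- \frac{21149}{2} \approx -10575.0$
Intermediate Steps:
$P{\left(U \right)} = -67 + \frac{1}{U}$ ($P{\left(U \right)} = \left(U - \left(67 + U\right)\right) + \frac{1}{U} = -67 + \frac{1}{U}$)
$\left(142164 + P{\left(b{\left(2 \right)} \right)}\right) - 152672 = \left(142164 - \left(67 - \frac{1}{2}\right)\right) - 152672 = \left(142164 + \left(-67 + \frac{1}{2}\right)\right) - 152672 = \left(142164 - \frac{133}{2}\right) - 152672 = \frac{284195}{2} - 152672 = - \frac{21149}{2}$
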